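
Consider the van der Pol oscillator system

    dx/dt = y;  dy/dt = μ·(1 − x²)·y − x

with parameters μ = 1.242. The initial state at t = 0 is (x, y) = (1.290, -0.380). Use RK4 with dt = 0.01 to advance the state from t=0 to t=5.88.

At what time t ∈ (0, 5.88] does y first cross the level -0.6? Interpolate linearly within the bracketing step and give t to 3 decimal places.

t=0.000: state=(1.290, -0.380)
step 1 (dt=0.01): k1=(-0.380, -0.977), k2=(-0.385, -0.973), k3=(-0.385, -0.973), k4=(-0.390, -0.969); state += dt/6·(k1+2k2+2k3+k4)
t=0.010: state=(1.286, -0.390)
t=0.020: state=(1.282, -0.399)
t=0.030: state=(1.278, -0.409)
continuing one RK4 step at a time; state shown every 20 steps (Δt=0.2):
t=0.200: state=(1.195, -0.565)
t=0.230: state=(1.178, -0.592)
next step: t=0.240: state=(1.172, -0.601) — y has crossed -0.6
linear interpolation between t=0.230 (-0.59181) and t=0.240 (-0.60074) → t≈0.239

t = 0.239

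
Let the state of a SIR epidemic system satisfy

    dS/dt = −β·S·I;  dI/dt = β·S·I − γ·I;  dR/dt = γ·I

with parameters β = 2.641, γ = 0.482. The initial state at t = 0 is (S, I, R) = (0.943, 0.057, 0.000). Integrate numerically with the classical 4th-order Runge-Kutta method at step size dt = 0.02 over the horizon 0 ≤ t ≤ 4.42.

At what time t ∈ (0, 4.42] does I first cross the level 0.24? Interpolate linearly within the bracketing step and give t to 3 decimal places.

t = 0.819

t=0.000: state=(0.943, 0.057, 0.000)
step 1 (dt=0.02): k1=(-0.142, 0.114, 0.027), k2=(-0.145, 0.117, 0.028), k3=(-0.145, 0.117, 0.028), k4=(-0.147, 0.119, 0.029); state += dt/6·(k1+2k2+2k3+k4)
t=0.020: state=(0.940, 0.059, 0.001)
t=0.040: state=(0.937, 0.062, 0.001)
t=0.060: state=(0.934, 0.064, 0.002)
continuing one RK4 step at a time; state shown every 10 steps (Δt=0.2):
t=0.200: state=(0.909, 0.084, 0.007)
t=0.400: state=(0.861, 0.122, 0.017)
t=0.600: state=(0.797, 0.172, 0.031)
t=0.800: state=(0.716, 0.234, 0.050)
next step: t=0.820: state=(0.707, 0.240, 0.053) — I has crossed 0.24
linear interpolation between t=0.800 (0.23367) and t=0.820 (0.24029) → t≈0.819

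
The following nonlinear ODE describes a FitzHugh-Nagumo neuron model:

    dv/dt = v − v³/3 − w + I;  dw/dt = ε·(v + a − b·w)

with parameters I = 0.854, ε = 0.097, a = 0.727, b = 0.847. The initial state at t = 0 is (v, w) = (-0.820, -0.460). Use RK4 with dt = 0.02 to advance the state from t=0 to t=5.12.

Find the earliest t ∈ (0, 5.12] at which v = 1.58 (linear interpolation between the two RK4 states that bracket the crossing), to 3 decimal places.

t=0.000: state=(-0.820, -0.460)
step 1 (dt=0.02): k1=(0.678, 0.029), k2=(0.680, 0.029), k3=(0.680, 0.029), k4=(0.682, 0.030); state += dt/6·(k1+2k2+2k3+k4)
t=0.020: state=(-0.806, -0.459)
t=0.040: state=(-0.793, -0.459)
t=0.060: state=(-0.779, -0.458)
continuing one RK4 step at a time; state shown every 10 steps (Δt=0.2):
t=0.200: state=(-0.680, -0.453)
t=0.400: state=(-0.525, -0.443)
t=0.600: state=(-0.349, -0.430)
t=0.800: state=(-0.142, -0.414)
t=1.000: state=(0.106, -0.394)
t=1.200: state=(0.401, -0.369)
t=1.400: state=(0.743, -0.338)
t=1.600: state=(1.108, -0.300)
t=1.800: state=(1.448, -0.257)
t=1.880: state=(1.565, -0.238)
next step: t=1.900: state=(1.592, -0.233) — v has crossed 1.58
linear interpolation between t=1.880 (1.56522) and t=1.900 (1.59235) → t≈1.891

t = 1.891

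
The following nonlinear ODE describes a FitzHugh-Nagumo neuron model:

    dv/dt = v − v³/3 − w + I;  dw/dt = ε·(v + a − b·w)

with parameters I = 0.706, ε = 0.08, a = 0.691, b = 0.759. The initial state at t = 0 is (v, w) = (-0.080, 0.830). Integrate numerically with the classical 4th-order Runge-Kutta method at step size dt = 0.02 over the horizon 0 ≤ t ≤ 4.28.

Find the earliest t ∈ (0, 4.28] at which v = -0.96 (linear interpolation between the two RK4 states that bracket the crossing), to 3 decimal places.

t = 1.837

t=0.000: state=(-0.080, 0.830)
step 1 (dt=0.02): k1=(-0.204, -0.002), k2=(-0.206, -0.002), k3=(-0.206, -0.002), k4=(-0.208, -0.002); state += dt/6·(k1+2k2+2k3+k4)
t=0.020: state=(-0.084, 0.830)
t=0.040: state=(-0.088, 0.830)
t=0.060: state=(-0.093, 0.830)
continuing one RK4 step at a time; state shown every 10 steps (Δt=0.2):
t=0.200: state=(-0.125, 0.829)
t=0.400: state=(-0.180, 0.828)
t=0.600: state=(-0.245, 0.826)
t=0.800: state=(-0.324, 0.822)
t=1.000: state=(-0.417, 0.817)
t=1.200: state=(-0.526, 0.811)
t=1.400: state=(-0.650, 0.803)
t=1.600: state=(-0.787, 0.793)
t=1.800: state=(-0.933, 0.780)
t=1.820: state=(-0.947, 0.779)
next step: t=1.840: state=(-0.962, 0.778) — v has crossed -0.96
linear interpolation between t=1.820 (-0.94731) and t=1.840 (-0.96205) → t≈1.837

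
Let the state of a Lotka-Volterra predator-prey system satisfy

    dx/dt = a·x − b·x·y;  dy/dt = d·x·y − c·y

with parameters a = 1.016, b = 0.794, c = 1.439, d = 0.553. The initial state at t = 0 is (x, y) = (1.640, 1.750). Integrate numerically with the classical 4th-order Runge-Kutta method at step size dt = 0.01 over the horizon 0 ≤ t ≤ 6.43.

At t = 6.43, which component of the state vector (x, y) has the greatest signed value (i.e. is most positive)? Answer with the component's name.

t=0.000: state=(1.640, 1.750)
step 1 (dt=0.01): k1=(-0.613, -0.931), k2=(-0.605, -0.932), k3=(-0.605, -0.932), k4=(-0.598, -0.932); state += dt/6·(k1+2k2+2k3+k4)
t=0.010: state=(1.634, 1.741)
t=0.020: state=(1.628, 1.731)
t=0.030: state=(1.622, 1.722)
continuing one RK4 step at a time; state shown every 25 steps (Δt=0.25):
t=0.250: state=(1.529, 1.519)
t=0.500: state=(1.490, 1.305)
t=0.750: state=(1.510, 1.120)
t=1.000: state=(1.584, 0.967)
t=1.250: state=(1.706, 0.847)
t=1.500: state=(1.877, 0.757)
t=1.750: state=(2.096, 0.695)
t=2.000: state=(2.363, 0.659)
t=2.250: state=(2.676, 0.652)
t=2.500: state=(3.027, 0.674)
t=2.750: state=(3.395, 0.733)
t=3.000: state=(3.748, 0.839)
t=3.250: state=(4.029, 1.003)
t=3.500: state=(4.163, 1.236)
t=3.750: state=(4.082, 1.530)
t=4.000: state=(3.765, 1.841)
t=4.250: state=(3.279, 2.093)
t=4.500: state=(2.750, 2.216)
t=4.750: state=(2.285, 2.187)
t=5.000: state=(1.933, 2.040)
t=5.250: state=(1.696, 1.827)
t=5.500: state=(1.557, 1.595)
t=5.750: state=(1.496, 1.374)
t=6.000: state=(1.497, 1.178)
t=6.250: state=(1.554, 1.015)
t=6.430: state=(1.625, 0.917)
compare at T: x=1.625, y=0.917

largest component: x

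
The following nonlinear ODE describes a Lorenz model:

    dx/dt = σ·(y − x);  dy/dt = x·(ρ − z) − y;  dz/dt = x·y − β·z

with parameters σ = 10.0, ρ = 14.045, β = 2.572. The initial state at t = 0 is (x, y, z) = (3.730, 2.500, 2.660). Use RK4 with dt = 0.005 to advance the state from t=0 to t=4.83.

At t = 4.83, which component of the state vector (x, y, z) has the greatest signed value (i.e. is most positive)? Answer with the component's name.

t=0.000: state=(3.730, 2.500, 2.660)
step 1 (dt=0.005): k1=(-12.300, 39.966, 2.483), k2=(-10.993, 39.493, 2.760), k3=(-11.038, 39.529, 2.763), k4=(-9.772, 39.089, 3.036); state += dt/6·(k1+2k2+2k3+k4)
t=0.005: state=(3.675, 2.698, 2.674)
t=0.010: state=(3.632, 2.891, 2.690)
t=0.015: state=(3.601, 3.081, 2.710)
continuing one RK4 step at a time; state shown every 40 steps (Δt=0.2):
t=0.200: state=(7.049, 10.378, 6.994)
t=0.400: state=(9.768, 7.044, 20.257)
t=0.600: state=(2.788, 0.606, 14.792)
t=0.800: state=(1.086, 1.059, 9.014)
t=1.000: state=(1.809, 2.569, 5.774)
t=1.200: state=(4.629, 6.852, 5.821)
t=1.400: state=(9.446, 10.617, 15.021)
t=1.600: state=(5.851, 2.746, 17.523)
t=1.800: state=(2.281, 1.754, 11.483)
t=2.000: state=(2.631, 3.388, 7.758)
t=2.200: state=(5.377, 7.372, 8.048)
t=2.400: state=(8.744, 9.008, 15.555)
t=2.600: state=(5.542, 3.330, 16.215)
t=2.800: state=(3.091, 2.836, 11.363)
t=3.000: state=(3.919, 4.927, 8.801)
t=3.200: state=(6.776, 8.325, 11.123)
t=3.400: state=(7.642, 6.576, 16.320)
t=3.600: state=(4.655, 3.485, 14.135)
t=3.800: state=(3.852, 4.137, 10.706)
t=4.000: state=(5.422, 6.592, 10.284)
t=4.200: state=(7.385, 7.710, 14.031)
t=4.400: state=(6.092, 4.884, 15.220)
t=4.600: state=(4.408, 4.117, 12.419)
t=4.800: state=(4.883, 5.565, 10.804)
t=4.830: state=(5.102, 5.878, 10.826)
compare at T: x=5.102, y=5.878, z=10.826

largest component: z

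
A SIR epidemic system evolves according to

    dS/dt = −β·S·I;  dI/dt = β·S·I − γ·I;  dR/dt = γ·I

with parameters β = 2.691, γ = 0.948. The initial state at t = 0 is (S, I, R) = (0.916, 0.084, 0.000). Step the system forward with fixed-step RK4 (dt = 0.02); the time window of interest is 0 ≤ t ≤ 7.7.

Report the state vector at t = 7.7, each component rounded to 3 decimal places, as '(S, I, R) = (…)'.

t=0.000: state=(0.916, 0.084, 0.000)
step 1 (dt=0.02): k1=(-0.207, 0.127, 0.080), k2=(-0.210, 0.129, 0.081), k3=(-0.210, 0.129, 0.081), k4=(-0.212, 0.130, 0.082); state += dt/6·(k1+2k2+2k3+k4)
t=0.020: state=(0.912, 0.087, 0.002)
t=0.040: state=(0.908, 0.089, 0.003)
t=0.060: state=(0.903, 0.092, 0.005)
continuing one RK4 step at a time; state shown every 25 steps (Δt=0.5):
t=0.500: state=(0.778, 0.165, 0.058)
t=1.000: state=(0.585, 0.257, 0.158)
t=1.500: state=(0.397, 0.308, 0.295)
t=2.000: state=(0.262, 0.297, 0.440)
t=2.500: state=(0.181, 0.248, 0.571)
t=3.000: state=(0.135, 0.191, 0.674)
t=3.500: state=(0.108, 0.139, 0.752)
t=4.000: state=(0.092, 0.099, 0.808)
t=4.500: state=(0.083, 0.069, 0.848)
t=5.000: state=(0.076, 0.048, 0.876)
t=5.500: state=(0.072, 0.033, 0.895)
t=6.000: state=(0.070, 0.023, 0.908)
t=6.500: state=(0.068, 0.015, 0.917)
t=7.000: state=(0.067, 0.011, 0.923)
t=7.500: state=(0.066, 0.007, 0.927)
t=7.700: state=(0.066, 0.006, 0.928)

(S, I, R) = (0.066, 0.006, 0.928)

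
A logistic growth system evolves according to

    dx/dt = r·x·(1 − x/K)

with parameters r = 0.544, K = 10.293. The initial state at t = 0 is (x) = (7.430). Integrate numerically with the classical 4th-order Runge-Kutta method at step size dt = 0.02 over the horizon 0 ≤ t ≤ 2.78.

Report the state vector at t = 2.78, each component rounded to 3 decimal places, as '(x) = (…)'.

t=0.000: state=(7.430)
step 1 (dt=0.02): k1=(1.124), k2=(1.122), k3=(1.122), k4=(1.119); state += dt/6·(k1+2k2+2k3+k4)
t=0.020: state=(7.452)
t=0.040: state=(7.475)
t=0.060: state=(7.497)
continuing one RK4 step at a time; state shown every 5 steps (Δt=0.1):
t=0.100: state=(7.541)
t=0.200: state=(7.649)
t=0.300: state=(7.755)
t=0.400: state=(7.857)
t=0.500: state=(7.957)
t=0.600: state=(8.054)
t=0.700: state=(8.148)
t=0.800: state=(8.239)
t=0.900: state=(8.327)
t=1.000: state=(8.412)
t=1.100: state=(8.494)
t=1.200: state=(8.573)
t=1.300: state=(8.650)
t=1.400: state=(8.723)
t=1.500: state=(8.794)
t=1.600: state=(8.863)
t=1.700: state=(8.928)
t=1.800: state=(8.992)
t=1.900: state=(9.052)
t=2.000: state=(9.110)
t=2.100: state=(9.166)
t=2.200: state=(9.220)
t=2.300: state=(9.271)
t=2.400: state=(9.320)
t=2.500: state=(9.367)
t=2.600: state=(9.411)
t=2.700: state=(9.454)
t=2.780: state=(9.487)

(x) = (9.487)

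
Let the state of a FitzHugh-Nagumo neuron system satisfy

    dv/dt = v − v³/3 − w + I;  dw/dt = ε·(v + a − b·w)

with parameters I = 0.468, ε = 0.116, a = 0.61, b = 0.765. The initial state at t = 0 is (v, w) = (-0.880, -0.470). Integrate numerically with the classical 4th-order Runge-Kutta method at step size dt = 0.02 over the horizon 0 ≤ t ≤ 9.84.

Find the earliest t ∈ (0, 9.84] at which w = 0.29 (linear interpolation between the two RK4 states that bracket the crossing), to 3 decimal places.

t = 4.780

t=0.000: state=(-0.880, -0.470)
step 1 (dt=0.02): k1=(0.285, 0.010), k2=(0.286, 0.011), k3=(0.286, 0.011), k4=(0.286, 0.011); state += dt/6·(k1+2k2+2k3+k4)
t=0.020: state=(-0.874, -0.470)
t=0.040: state=(-0.869, -0.470)
t=0.060: state=(-0.863, -0.469)
continuing one RK4 step at a time; state shown every 25 steps (Δt=0.5):
t=0.500: state=(-0.728, -0.461)
t=1.000: state=(-0.543, -0.442)
t=1.500: state=(-0.293, -0.413)
t=2.000: state=(0.076, -0.367)
t=2.500: state=(0.636, -0.297)
t=3.000: state=(1.308, -0.194)
t=3.500: state=(1.744, -0.063)
t=4.000: state=(1.872, 0.078)
t=4.500: state=(1.869, 0.216)
t=4.780: state=(1.850, 0.290)
next step: t=4.800: state=(1.848, 0.295) — w has crossed 0.29
linear interpolation between t=4.780 (0.28994) and t=4.800 (0.29513) → t≈4.780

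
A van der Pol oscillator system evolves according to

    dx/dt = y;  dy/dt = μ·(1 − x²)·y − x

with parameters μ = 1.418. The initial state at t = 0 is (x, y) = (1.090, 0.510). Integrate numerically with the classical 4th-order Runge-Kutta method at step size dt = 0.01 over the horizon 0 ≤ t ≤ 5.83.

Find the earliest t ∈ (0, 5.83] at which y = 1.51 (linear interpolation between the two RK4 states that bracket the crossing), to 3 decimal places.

t = 4.958

t=0.000: state=(1.090, 0.510)
step 1 (dt=0.01): k1=(0.510, -1.226), k2=(0.504, -1.231), k3=(0.504, -1.231), k4=(0.498, -1.236); state += dt/6·(k1+2k2+2k3+k4)
t=0.010: state=(1.095, 0.498)
t=0.020: state=(1.100, 0.485)
t=0.030: state=(1.105, 0.473)
continuing one RK4 step at a time; state shown every 20 steps (Δt=0.2):
t=0.200: state=(1.167, 0.254)
t=0.400: state=(1.192, 0.003)
t=0.600: state=(1.170, -0.221)
t=0.800: state=(1.105, -0.423)
t=1.000: state=(1.001, -0.618)
t=1.200: state=(0.857, -0.832)
t=1.400: state=(0.665, -1.099)
t=1.600: state=(0.411, -1.462)
t=1.800: state=(0.071, -1.961)
t=2.000: state=(-0.380, -2.545)
t=2.200: state=(-0.929, -2.841)
t=2.400: state=(-1.456, -2.268)
t=2.600: state=(-1.797, -1.137)
t=2.800: state=(-1.932, -0.289)
t=3.000: state=(-1.941, 0.138)
t=3.200: state=(-1.892, 0.334)
t=3.400: state=(-1.814, 0.436)
t=3.600: state=(-1.720, 0.505)
t=3.800: state=(-1.612, 0.568)
t=4.000: state=(-1.492, 0.638)
t=4.200: state=(-1.356, 0.725)
t=4.400: state=(-1.200, 0.840)
t=4.600: state=(-1.017, 1.003)
t=4.800: state=(-0.794, 1.240)
t=4.950: state=(-0.590, 1.494)
next step: t=4.960: state=(-0.575, 1.514) — y has crossed 1.51
linear interpolation between t=4.950 (1.49413) and t=4.960 (1.51405) → t≈4.958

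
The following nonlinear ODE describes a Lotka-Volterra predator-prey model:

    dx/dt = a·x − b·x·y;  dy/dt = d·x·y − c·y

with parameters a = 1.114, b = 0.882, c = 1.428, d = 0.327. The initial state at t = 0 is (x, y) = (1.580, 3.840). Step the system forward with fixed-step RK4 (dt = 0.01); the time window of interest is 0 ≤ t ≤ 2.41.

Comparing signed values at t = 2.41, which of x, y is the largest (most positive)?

t=0.000: state=(1.580, 3.840)
step 1 (dt=0.01): k1=(-3.591, -3.500), k2=(-3.526, -3.506), k3=(-3.527, -3.506), k4=(-3.463, -3.511); state += dt/6·(k1+2k2+2k3+k4)
t=0.010: state=(1.545, 3.805)
t=0.020: state=(1.511, 3.770)
t=0.030: state=(1.478, 3.735)
continuing one RK4 step at a time; state shown every 10 steps (Δt=0.1):
t=0.100: state=(1.278, 3.487)
t=0.200: state=(1.067, 3.141)
t=0.300: state=(0.918, 2.812)
t=0.400: state=(0.811, 2.508)
t=0.500: state=(0.736, 2.229)
t=0.600: state=(0.684, 1.978)
t=0.700: state=(0.648, 1.753)
t=0.800: state=(0.627, 1.551)
t=0.900: state=(0.616, 1.372)
t=1.000: state=(0.614, 1.214)
t=1.100: state=(0.621, 1.074)
t=1.200: state=(0.635, 0.950)
t=1.300: state=(0.656, 0.841)
t=1.400: state=(0.684, 0.745)
t=1.500: state=(0.718, 0.661)
t=1.600: state=(0.760, 0.587)
t=1.700: state=(0.809, 0.522)
t=1.800: state=(0.866, 0.465)
t=1.900: state=(0.931, 0.415)
t=2.000: state=(1.005, 0.372)
t=2.100: state=(1.089, 0.334)
t=2.200: state=(1.184, 0.300)
t=2.300: state=(1.291, 0.271)
t=2.400: state=(1.410, 0.245)
t=2.410: state=(1.423, 0.243)
compare at T: x=1.423, y=0.243

largest component: x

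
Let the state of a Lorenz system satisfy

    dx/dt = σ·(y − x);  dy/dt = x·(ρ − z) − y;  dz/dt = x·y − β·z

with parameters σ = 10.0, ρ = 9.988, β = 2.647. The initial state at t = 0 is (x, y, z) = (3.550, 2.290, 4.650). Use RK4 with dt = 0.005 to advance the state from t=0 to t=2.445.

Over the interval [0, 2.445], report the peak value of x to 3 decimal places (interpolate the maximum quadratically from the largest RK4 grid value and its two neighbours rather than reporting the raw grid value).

t=0.000: state=(3.550, 2.290, 4.650)
step 1 (dt=0.005): k1=(-12.600, 16.660, -4.179), k2=(-11.869, 16.487, -4.077), k3=(-11.891, 16.496, -4.075), k4=(-11.181, 16.331, -3.973); state += dt/6·(k1+2k2+2k3+k4)
t=0.005: state=(3.491, 2.372, 4.630)
t=0.010: state=(3.438, 2.453, 4.610)
t=0.015: state=(3.392, 2.533, 4.592)
continuing one RK4 step at a time; state shown every 20 steps (Δt=0.1):
t=0.100: state=(3.313, 3.786, 4.458)
t=0.200: state=(4.164, 5.307, 4.917)
t=0.300: state=(5.454, 6.808, 6.377)
t=0.400: state=(6.648, 7.544, 8.822)
t=0.500: state=(7.001, 6.744, 11.187)
t=0.600: state=(6.199, 4.978, 12.016)
t=0.700: state=(4.872, 3.581, 11.260)
t=0.800: state=(3.802, 2.994, 9.852)
t=0.900: state=(3.266, 2.988, 8.464)
t=1.000: state=(3.206, 3.345, 7.381)
t=1.100: state=(3.512, 3.972, 6.737)
t=1.200: state=(4.101, 4.804, 6.641)
t=1.300: state=(4.872, 5.677, 7.181)
t=1.400: state=(5.624, 6.269, 8.309)
t=1.500: state=(6.054, 6.224, 9.640)
t=1.600: state=(5.933, 5.537, 10.531)
t=1.700: state=(5.356, 4.661, 10.607)
t=1.800: state=(4.669, 4.041, 10.031)
t=1.900: state=(4.167, 3.809, 9.197)
t=2.000: state=(3.963, 3.907, 8.418)
t=2.100: state=(4.041, 4.243, 7.883)
t=2.200: state=(4.342, 4.727, 7.700)
t=2.300: state=(4.775, 5.235, 7.914)
t=2.400: state=(5.212, 5.599, 8.471)
t=2.445: state=(5.368, 5.669, 8.786)
largest grid value and its neighbours: x(0.475)=7.02529, x(0.480)=7.02672, x(0.485)=7.02498
parabola through these three points peaks at t≈0.480 with x≈7.02673

max x = 7.027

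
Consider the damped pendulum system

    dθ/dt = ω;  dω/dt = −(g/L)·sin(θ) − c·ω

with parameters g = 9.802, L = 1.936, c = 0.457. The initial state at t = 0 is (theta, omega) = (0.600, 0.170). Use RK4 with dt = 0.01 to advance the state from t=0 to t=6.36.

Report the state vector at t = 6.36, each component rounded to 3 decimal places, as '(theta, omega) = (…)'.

(theta, omega) = (0.035, -0.318)

t=0.000: state=(0.600, 0.170)
step 1 (dt=0.01): k1=(0.170, -2.936), k2=(0.155, -2.933), k3=(0.155, -2.933), k4=(0.141, -2.930); state += dt/6·(k1+2k2+2k3+k4)
t=0.010: state=(0.602, 0.141)
t=0.020: state=(0.603, 0.111)
t=0.030: state=(0.604, 0.082)
continuing one RK4 step at a time; state shown every 25 steps (Δt=0.25):
t=0.250: state=(0.554, -0.515)
t=0.500: state=(0.360, -0.995)
t=0.750: state=(0.084, -1.151)
t=1.000: state=(-0.186, -0.958)
t=1.250: state=(-0.373, -0.512)
t=1.500: state=(-0.434, 0.027)
t=1.750: state=(-0.366, 0.500)
t=2.000: state=(-0.200, 0.784)
t=2.250: state=(0.005, 0.815)
t=2.500: state=(0.187, 0.605)
t=2.750: state=(0.295, 0.245)
t=3.000: state=(0.307, -0.145)
t=3.250: state=(0.229, -0.453)
t=3.500: state=(0.094, -0.598)
t=3.750: state=(-0.054, -0.554)
t=4.000: state=(-0.170, -0.355)
t=4.250: state=(-0.225, -0.074)
t=4.500: state=(-0.208, 0.197)
t=4.750: state=(-0.133, 0.383)
t=5.000: state=(-0.028, 0.438)
t=5.250: state=(0.074, 0.360)
t=5.500: state=(0.144, 0.185)
t=5.750: state=(0.164, -0.024)
t=6.000: state=(0.135, -0.203)
t=6.250: state=(0.069, -0.305)
t=6.360: state=(0.035, -0.318)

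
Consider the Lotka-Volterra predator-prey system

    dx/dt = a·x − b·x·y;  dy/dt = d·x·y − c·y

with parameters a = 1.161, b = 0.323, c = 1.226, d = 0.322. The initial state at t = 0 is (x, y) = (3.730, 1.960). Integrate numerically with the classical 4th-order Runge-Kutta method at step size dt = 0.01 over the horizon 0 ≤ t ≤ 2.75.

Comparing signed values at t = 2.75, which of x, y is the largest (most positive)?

t=0.000: state=(3.730, 1.960)
step 1 (dt=0.01): k1=(1.969, -0.049), k2=(1.975, -0.043), k3=(1.975, -0.043), k4=(1.980, -0.036); state += dt/6·(k1+2k2+2k3+k4)
t=0.010: state=(3.750, 1.960)
t=0.020: state=(3.770, 1.959)
t=0.030: state=(3.790, 1.959)
continuing one RK4 step at a time; state shown every 10 steps (Δt=0.1):
t=0.100: state=(3.932, 1.961)
t=0.200: state=(4.144, 1.976)
t=0.300: state=(4.365, 2.005)
t=0.400: state=(4.592, 2.048)
t=0.500: state=(4.823, 2.109)
t=0.600: state=(5.054, 2.187)
t=0.700: state=(5.281, 2.285)
t=0.800: state=(5.498, 2.404)
t=0.900: state=(5.701, 2.547)
t=1.000: state=(5.882, 2.715)
t=1.100: state=(6.033, 2.910)
t=1.200: state=(6.146, 3.132)
t=1.300: state=(6.213, 3.382)
t=1.400: state=(6.229, 3.655)
t=1.500: state=(6.188, 3.950)
t=1.600: state=(6.087, 4.258)
t=1.700: state=(5.928, 4.571)
t=1.800: state=(5.715, 4.878)
t=1.900: state=(5.457, 5.166)
t=2.000: state=(5.165, 5.423)
t=2.100: state=(4.851, 5.637)
t=2.200: state=(4.529, 5.800)
t=2.300: state=(4.210, 5.905)
t=2.400: state=(3.903, 5.953)
t=2.500: state=(3.617, 5.943)
t=2.600: state=(3.356, 5.882)
t=2.700: state=(3.122, 5.774)
t=2.750: state=(3.015, 5.706)
compare at T: x=3.015, y=5.706

largest component: y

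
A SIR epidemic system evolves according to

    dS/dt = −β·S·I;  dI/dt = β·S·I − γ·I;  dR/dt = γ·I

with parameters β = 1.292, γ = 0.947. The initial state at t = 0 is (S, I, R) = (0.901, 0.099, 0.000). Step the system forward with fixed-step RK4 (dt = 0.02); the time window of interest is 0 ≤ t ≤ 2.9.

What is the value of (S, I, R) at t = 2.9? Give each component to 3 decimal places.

(S, I, R) = (0.596, 0.101, 0.303)

t=0.000: state=(0.901, 0.099, 0.000)
step 1 (dt=0.02): k1=(-0.115, 0.021, 0.094), k2=(-0.115, 0.021, 0.094), k3=(-0.115, 0.021, 0.094), k4=(-0.115, 0.021, 0.094); state += dt/6·(k1+2k2+2k3+k4)
t=0.020: state=(0.899, 0.099, 0.002)
t=0.040: state=(0.896, 0.100, 0.004)
t=0.060: state=(0.894, 0.100, 0.006)
continuing one RK4 step at a time; state shown every 5 steps (Δt=0.1):
t=0.100: state=(0.889, 0.101, 0.009)
t=0.200: state=(0.878, 0.103, 0.019)
t=0.300: state=(0.866, 0.105, 0.029)
t=0.400: state=(0.854, 0.107, 0.039)
t=0.500: state=(0.843, 0.108, 0.049)
t=0.600: state=(0.831, 0.110, 0.060)
t=0.700: state=(0.819, 0.111, 0.070)
t=0.800: state=(0.807, 0.112, 0.081)
t=0.900: state=(0.796, 0.113, 0.091)
t=1.000: state=(0.784, 0.114, 0.102)
t=1.100: state=(0.772, 0.115, 0.113)
t=1.200: state=(0.761, 0.115, 0.124)
t=1.300: state=(0.750, 0.116, 0.135)
t=1.400: state=(0.739, 0.116, 0.146)
t=1.500: state=(0.728, 0.116, 0.157)
t=1.600: state=(0.717, 0.116, 0.168)
t=1.700: state=(0.706, 0.115, 0.178)
t=1.800: state=(0.696, 0.115, 0.189)
t=1.900: state=(0.686, 0.114, 0.200)
t=2.000: state=(0.676, 0.113, 0.211)
t=2.100: state=(0.666, 0.112, 0.222)
t=2.200: state=(0.656, 0.111, 0.232)
t=2.300: state=(0.647, 0.110, 0.243)
t=2.400: state=(0.638, 0.109, 0.253)
t=2.500: state=(0.629, 0.108, 0.263)
t=2.600: state=(0.620, 0.106, 0.274)
t=2.700: state=(0.612, 0.105, 0.283)
t=2.800: state=(0.604, 0.103, 0.293)
t=2.900: state=(0.596, 0.101, 0.303)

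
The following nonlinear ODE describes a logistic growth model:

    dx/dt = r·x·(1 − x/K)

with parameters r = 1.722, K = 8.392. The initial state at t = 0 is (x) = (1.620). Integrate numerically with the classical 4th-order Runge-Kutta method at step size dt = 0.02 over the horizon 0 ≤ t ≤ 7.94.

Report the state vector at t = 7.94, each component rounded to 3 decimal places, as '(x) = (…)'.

(x) = (8.392)

t=0.000: state=(1.620)
step 1 (dt=0.02): k1=(2.251), k2=(2.275), k3=(2.275), k4=(2.299); state += dt/6·(k1+2k2+2k3+k4)
t=0.020: state=(1.665)
t=0.040: state=(1.712)
t=0.060: state=(1.759)
continuing one RK4 step at a time; state shown every 25 steps (Δt=0.5):
t=0.500: state=(3.033)
t=1.000: state=(4.804)
t=1.500: state=(6.378)
t=2.000: state=(7.404)
t=2.500: state=(7.944)
t=3.000: state=(8.196)
t=3.500: state=(8.308)
t=4.000: state=(8.356)
t=4.500: state=(8.377)
t=5.000: state=(8.386)
t=5.500: state=(8.389)
t=6.000: state=(8.391)
t=6.500: state=(8.392)
t=7.000: state=(8.392)
t=7.500: state=(8.392)
t=7.940: state=(8.392)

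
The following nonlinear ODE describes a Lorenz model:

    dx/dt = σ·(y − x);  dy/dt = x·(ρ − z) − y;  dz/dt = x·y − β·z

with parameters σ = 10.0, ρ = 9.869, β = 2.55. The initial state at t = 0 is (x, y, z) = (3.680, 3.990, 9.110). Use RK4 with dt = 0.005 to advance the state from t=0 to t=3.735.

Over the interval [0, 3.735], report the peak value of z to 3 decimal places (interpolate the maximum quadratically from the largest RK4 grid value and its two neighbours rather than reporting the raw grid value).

max z = 9.629

t=0.000: state=(3.680, 3.990, 9.110)
step 1 (dt=0.005): k1=(3.100, -1.197, -8.547), k2=(2.993, -1.109, -8.473), k3=(2.997, -1.110, -8.474), k4=(2.895, -1.023, -8.400); state += dt/6·(k1+2k2+2k3+k4)
t=0.005: state=(3.695, 3.984, 9.068)
t=0.010: state=(3.709, 3.980, 9.026)
t=0.015: state=(3.722, 3.976, 8.985)
continuing one RK4 step at a time; state shown every 40 steps (Δt=0.2):
t=0.200: state=(4.058, 4.291, 7.956)
t=0.400: state=(4.710, 5.084, 8.028)
t=0.600: state=(5.270, 5.385, 9.044)
t=0.800: state=(5.080, 4.818, 9.629)
t=1.000: state=(4.528, 4.310, 9.148)
t=1.200: state=(4.355, 4.404, 8.460)
t=1.400: state=(4.645, 4.850, 8.341)
t=1.600: state=(5.002, 5.112, 8.836)
t=1.800: state=(4.996, 4.888, 9.270)
t=2.000: state=(4.700, 4.553, 9.127)
t=2.200: state=(4.532, 4.522, 8.718)
t=2.400: state=(4.646, 4.753, 8.559)
t=2.600: state=(4.861, 4.943, 8.779)
t=2.800: state=(4.910, 4.874, 9.061)
t=3.000: state=(4.766, 4.679, 9.056)
t=3.200: state=(4.640, 4.614, 8.835)
t=3.400: state=(4.671, 4.722, 8.698)
t=3.600: state=(4.791, 4.847, 8.782)
t=3.735: state=(4.843, 4.859, 8.901)
largest grid value and its neighbours: z(0.790)=9.62821, z(0.795)=9.62898, z(0.800)=9.62898
parabola through these three points peaks at t≈0.797 with z≈9.62908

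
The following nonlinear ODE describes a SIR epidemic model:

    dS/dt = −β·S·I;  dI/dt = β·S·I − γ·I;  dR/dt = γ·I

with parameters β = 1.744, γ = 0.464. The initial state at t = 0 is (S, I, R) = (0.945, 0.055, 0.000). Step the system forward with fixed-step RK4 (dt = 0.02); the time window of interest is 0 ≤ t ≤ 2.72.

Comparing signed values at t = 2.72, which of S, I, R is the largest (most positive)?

t=0.000: state=(0.945, 0.055, 0.000)
step 1 (dt=0.02): k1=(-0.091, 0.065, 0.026), k2=(-0.092, 0.066, 0.026), k3=(-0.092, 0.066, 0.026), k4=(-0.093, 0.067, 0.026); state += dt/6·(k1+2k2+2k3+k4)
t=0.020: state=(0.943, 0.056, 0.001)
t=0.040: state=(0.941, 0.058, 0.001)
t=0.060: state=(0.939, 0.059, 0.002)
continuing one RK4 step at a time; state shown every 5 steps (Δt=0.1):
t=0.100: state=(0.935, 0.062, 0.003)
t=0.200: state=(0.925, 0.069, 0.006)
t=0.300: state=(0.913, 0.078, 0.009)
t=0.400: state=(0.900, 0.087, 0.013)
t=0.500: state=(0.886, 0.097, 0.017)
t=0.600: state=(0.870, 0.108, 0.022)
t=0.700: state=(0.853, 0.120, 0.027)
t=0.800: state=(0.834, 0.133, 0.033)
t=0.900: state=(0.814, 0.146, 0.040)
t=1.000: state=(0.793, 0.160, 0.047)
t=1.100: state=(0.770, 0.176, 0.055)
t=1.200: state=(0.746, 0.191, 0.063)
t=1.300: state=(0.720, 0.208, 0.072)
t=1.400: state=(0.694, 0.224, 0.082)
t=1.500: state=(0.666, 0.241, 0.093)
t=1.600: state=(0.638, 0.258, 0.105)
t=1.700: state=(0.609, 0.274, 0.117)
t=1.800: state=(0.580, 0.290, 0.130)
t=1.900: state=(0.550, 0.306, 0.144)
t=2.000: state=(0.521, 0.321, 0.158)
t=2.100: state=(0.492, 0.334, 0.174)
t=2.200: state=(0.464, 0.347, 0.189)
t=2.300: state=(0.436, 0.358, 0.206)
t=2.400: state=(0.409, 0.368, 0.223)
t=2.500: state=(0.383, 0.377, 0.240)
t=2.600: state=(0.359, 0.384, 0.258)
t=2.700: state=(0.335, 0.389, 0.276)
t=2.720: state=(0.331, 0.390, 0.279)
compare at T: S=0.331, I=0.390, R=0.279

largest component: I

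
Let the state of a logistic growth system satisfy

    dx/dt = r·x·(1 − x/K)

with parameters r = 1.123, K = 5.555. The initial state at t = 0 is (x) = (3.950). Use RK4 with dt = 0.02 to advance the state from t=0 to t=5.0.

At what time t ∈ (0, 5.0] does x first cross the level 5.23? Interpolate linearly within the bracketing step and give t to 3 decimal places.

t = 1.672

t=0.000: state=(3.950)
step 1 (dt=0.02): k1=(1.282), k2=(1.276), k3=(1.276), k4=(1.269); state += dt/6·(k1+2k2+2k3+k4)
t=0.020: state=(3.976)
t=0.040: state=(4.001)
t=0.060: state=(4.026)
continuing one RK4 step at a time; state shown every 10 steps (Δt=0.2):
t=0.200: state=(4.194)
t=0.400: state=(4.411)
t=0.600: state=(4.602)
t=0.800: state=(4.766)
t=1.000: state=(4.906)
t=1.200: state=(5.024)
t=1.400: state=(5.123)
t=1.600: state=(5.204)
t=1.660: state=(5.226)
next step: t=1.680: state=(5.233) — x has crossed 5.23
linear interpolation between t=1.660 (5.22582) and t=1.680 (5.23271) → t≈1.672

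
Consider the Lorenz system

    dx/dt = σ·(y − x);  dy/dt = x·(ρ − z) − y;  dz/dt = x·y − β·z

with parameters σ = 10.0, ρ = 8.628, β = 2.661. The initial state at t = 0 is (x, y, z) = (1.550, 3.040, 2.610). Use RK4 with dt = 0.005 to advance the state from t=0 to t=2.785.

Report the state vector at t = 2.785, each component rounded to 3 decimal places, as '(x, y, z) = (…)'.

(x, y, z) = (4.987, 4.830, 8.298)

t=0.000: state=(1.550, 3.040, 2.610)
step 1 (dt=0.005): k1=(14.900, 6.288, -2.233), k2=(14.685, 6.505, -2.080), k3=(14.696, 6.501, -2.082), k4=(14.490, 6.714, -1.929); state += dt/6·(k1+2k2+2k3+k4)
t=0.005: state=(1.623, 3.073, 2.600)
t=0.010: state=(1.695, 3.107, 2.591)
t=0.015: state=(1.765, 3.144, 2.583)
continuing one RK4 step at a time; state shown every 20 steps (Δt=0.1):
t=0.100: state=(2.820, 4.022, 2.696)
t=0.200: state=(4.097, 5.466, 3.529)
t=0.300: state=(5.503, 6.873, 5.364)
t=0.400: state=(6.614, 7.331, 8.013)
t=0.500: state=(6.735, 6.232, 10.232)
t=0.600: state=(5.749, 4.425, 10.773)
t=0.700: state=(4.396, 3.139, 9.898)
t=0.800: state=(3.376, 2.615, 8.533)
t=0.900: state=(2.866, 2.588, 7.232)
t=1.000: state=(2.777, 2.857, 6.206)
t=1.100: state=(2.998, 3.349, 5.537)
t=1.200: state=(3.461, 4.027, 5.289)
t=1.300: state=(4.106, 4.814, 5.531)
t=1.400: state=(4.826, 5.523, 6.290)
t=1.500: state=(5.419, 5.864, 7.423)
t=1.600: state=(5.645, 5.634, 8.523)
t=1.700: state=(5.405, 4.964, 9.121)
t=1.800: state=(4.853, 4.242, 9.054)
t=1.900: state=(4.273, 3.757, 8.521)
t=2.000: state=(3.865, 3.574, 7.822)
t=2.100: state=(3.695, 3.643, 7.179)
t=2.200: state=(3.747, 3.895, 6.726)
t=2.300: state=(3.973, 4.266, 6.536)
t=2.400: state=(4.309, 4.672, 6.639)
t=2.500: state=(4.668, 5.005, 7.007)
t=2.600: state=(4.947, 5.152, 7.531)
t=2.700: state=(5.054, 5.059, 8.030)
t=2.785: state=(4.987, 4.830, 8.298)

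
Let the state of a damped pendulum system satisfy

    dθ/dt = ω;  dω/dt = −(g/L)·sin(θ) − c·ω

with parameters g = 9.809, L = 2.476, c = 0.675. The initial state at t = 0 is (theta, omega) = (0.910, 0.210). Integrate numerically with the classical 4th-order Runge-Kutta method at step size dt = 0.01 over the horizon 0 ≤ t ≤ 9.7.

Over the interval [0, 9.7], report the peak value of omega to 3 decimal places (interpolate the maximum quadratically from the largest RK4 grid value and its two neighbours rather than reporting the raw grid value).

t=0.000: state=(0.910, 0.210)
step 1 (dt=0.01): k1=(0.210, -3.269), k2=(0.194, -3.261), k3=(0.194, -3.261), k4=(0.177, -3.252); state += dt/6·(k1+2k2+2k3+k4)
t=0.010: state=(0.912, 0.177)
t=0.020: state=(0.914, 0.145)
t=0.030: state=(0.915, 0.113)
continuing one RK4 step at a time; state shown every 50 steps (Δt=0.5):
t=0.500: state=(0.658, -1.088)
t=1.000: state=(0.007, -1.299)
t=1.500: state=(-0.462, -0.473)
t=2.000: state=(-0.450, 0.461)
t=2.500: state=(-0.104, 0.794)
t=3.000: state=(0.222, 0.426)
t=3.500: state=(0.285, -0.161)
t=4.000: state=(0.112, -0.458)
t=4.500: state=(-0.098, -0.318)
t=5.000: state=(-0.172, 0.027)
t=5.500: state=(-0.092, 0.253)
t=6.000: state=(0.036, 0.219)
t=6.500: state=(0.100, 0.026)
t=7.000: state=(0.068, -0.132)
t=7.500: state=(-0.007, -0.143)
t=8.000: state=(-0.055, -0.040)
t=8.500: state=(-0.047, 0.064)
t=9.000: state=(-0.005, 0.089)
t=9.500: state=(0.029, 0.038)
t=9.700: state=(0.034, 0.009)
largest grid value and its neighbours: omega(2.450)=0.79585, omega(2.460)=0.79601, omega(2.470)=0.79585
parabola through these three points peaks at t≈2.460 with omega≈0.79601

max omega = 0.796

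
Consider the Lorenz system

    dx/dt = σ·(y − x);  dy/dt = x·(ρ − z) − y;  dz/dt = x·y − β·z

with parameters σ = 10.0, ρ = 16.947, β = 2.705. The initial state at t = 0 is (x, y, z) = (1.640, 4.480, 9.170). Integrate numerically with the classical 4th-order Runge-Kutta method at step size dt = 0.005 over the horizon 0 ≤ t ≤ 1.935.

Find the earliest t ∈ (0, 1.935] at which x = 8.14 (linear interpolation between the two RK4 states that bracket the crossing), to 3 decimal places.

t = 0.247

t=0.000: state=(1.640, 4.480, 9.170)
step 1 (dt=0.005): k1=(28.400, 8.274, -17.458), k2=(27.897, 8.880, -16.986), k3=(27.925, 8.867, -16.992), k4=(27.447, 9.467, -16.523); state += dt/6·(k1+2k2+2k3+k4)
t=0.005: state=(1.780, 4.524, 9.085)
t=0.010: state=(1.915, 4.575, 9.005)
t=0.015: state=(2.046, 4.631, 8.929)
continuing one RK4 step at a time; state shown every 20 steps (Δt=0.1):
t=0.100: state=(4.026, 6.363, 8.387)
t=0.200: state=(6.701, 9.722, 10.251)
t=0.245: state=(8.084, 11.139, 12.371)
next step: t=0.250: state=(8.236, 11.264, 12.659) — x has crossed 8.14
linear interpolation between t=0.245 (8.08432) and t=0.250 (8.23640) → t≈0.247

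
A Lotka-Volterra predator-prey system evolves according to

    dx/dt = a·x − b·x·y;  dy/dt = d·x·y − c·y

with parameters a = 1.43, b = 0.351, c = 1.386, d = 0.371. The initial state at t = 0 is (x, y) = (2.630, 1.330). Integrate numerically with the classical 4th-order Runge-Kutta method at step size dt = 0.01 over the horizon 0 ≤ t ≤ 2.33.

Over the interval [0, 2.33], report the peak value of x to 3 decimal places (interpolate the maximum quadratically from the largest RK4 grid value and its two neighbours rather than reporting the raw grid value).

t=0.000: state=(2.630, 1.330)
step 1 (dt=0.01): k1=(2.533, -0.546), k2=(2.548, -0.538), k3=(2.548, -0.538), k4=(2.563, -0.531); state += dt/6·(k1+2k2+2k3+k4)
t=0.010: state=(2.655, 1.325)
t=0.020: state=(2.681, 1.319)
t=0.030: state=(2.707, 1.314)
continuing one RK4 step at a time; state shown every 10 steps (Δt=0.1):
t=0.100: state=(2.898, 1.283)
t=0.200: state=(3.199, 1.250)
t=0.300: state=(3.533, 1.233)
t=0.400: state=(3.904, 1.232)
t=0.500: state=(4.312, 1.249)
t=0.600: state=(4.759, 1.287)
t=0.700: state=(5.243, 1.348)
t=0.800: state=(5.761, 1.440)
t=0.900: state=(6.305, 1.568)
t=1.000: state=(6.865, 1.742)
t=1.100: state=(7.422, 1.977)
t=1.200: state=(7.947, 2.289)
t=1.300: state=(8.402, 2.700)
t=1.400: state=(8.739, 3.232)
t=1.500: state=(8.899, 3.905)
t=1.600: state=(8.828, 4.727)
t=1.700: state=(8.487, 5.679)
t=1.800: state=(7.880, 6.703)
t=1.900: state=(7.059, 7.703)
t=2.000: state=(6.118, 8.565)
t=2.100: state=(5.164, 9.191)
t=2.200: state=(4.286, 9.532)
t=2.300: state=(3.532, 9.589)
t=2.330: state=(3.334, 9.557)
largest grid value and its neighbours: x(1.510)=8.90344, x(1.520)=8.90516, x(1.530)=8.90444
parabola through these three points peaks at t≈1.522 with x≈8.90521

max x = 8.905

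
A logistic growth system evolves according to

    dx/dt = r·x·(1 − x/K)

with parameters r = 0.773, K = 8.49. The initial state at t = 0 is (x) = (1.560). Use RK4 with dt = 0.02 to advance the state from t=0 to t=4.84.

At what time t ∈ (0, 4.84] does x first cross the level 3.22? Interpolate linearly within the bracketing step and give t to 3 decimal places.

t = 1.292

t=0.000: state=(1.560)
step 1 (dt=0.02): k1=(0.984), k2=(0.989), k3=(0.989), k4=(0.994); state += dt/6·(k1+2k2+2k3+k4)
t=0.020: state=(1.580)
t=0.040: state=(1.600)
t=0.060: state=(1.620)
continuing one RK4 step at a time; state shown every 10 steps (Δt=0.2):
t=0.200: state=(1.767)
t=0.400: state=(1.993)
t=0.600: state=(2.238)
t=0.800: state=(2.502)
t=1.000: state=(2.783)
t=1.200: state=(3.080)
t=1.280: state=(3.202)
next step: t=1.300: state=(3.233) — x has crossed 3.22
linear interpolation between t=1.280 (3.20186) and t=1.300 (3.23275) → t≈1.292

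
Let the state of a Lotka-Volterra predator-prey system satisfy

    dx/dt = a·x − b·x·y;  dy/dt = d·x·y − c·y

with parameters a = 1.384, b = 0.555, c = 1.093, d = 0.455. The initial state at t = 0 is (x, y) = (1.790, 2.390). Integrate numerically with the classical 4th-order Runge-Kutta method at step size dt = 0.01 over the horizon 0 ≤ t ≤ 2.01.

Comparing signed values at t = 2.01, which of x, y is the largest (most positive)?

t=0.000: state=(1.790, 2.390)
step 1 (dt=0.01): k1=(0.103, -0.666), k2=(0.106, -0.664), k3=(0.106, -0.664), k4=(0.110, -0.663); state += dt/6·(k1+2k2+2k3+k4)
t=0.010: state=(1.791, 2.383)
t=0.020: state=(1.792, 2.377)
t=0.030: state=(1.793, 2.370)
continuing one RK4 step at a time; state shown every 10 steps (Δt=0.1):
t=0.100: state=(1.804, 2.325)
t=0.200: state=(1.824, 2.264)
t=0.300: state=(1.850, 2.206)
t=0.400: state=(1.883, 2.153)
t=0.500: state=(1.921, 2.104)
t=0.600: state=(1.966, 2.061)
t=0.700: state=(2.016, 2.023)
t=0.800: state=(2.071, 1.990)
t=0.900: state=(2.131, 1.963)
t=1.000: state=(2.197, 1.941)
t=1.100: state=(2.266, 1.926)
t=1.200: state=(2.339, 1.918)
t=1.300: state=(2.415, 1.915)
t=1.400: state=(2.494, 1.920)
t=1.500: state=(2.574, 1.932)
t=1.600: state=(2.654, 1.950)
t=1.700: state=(2.733, 1.976)
t=1.800: state=(2.810, 2.010)
t=1.900: state=(2.884, 2.051)
t=2.000: state=(2.952, 2.100)
t=2.010: state=(2.958, 2.105)
compare at T: x=2.958, y=2.105

largest component: x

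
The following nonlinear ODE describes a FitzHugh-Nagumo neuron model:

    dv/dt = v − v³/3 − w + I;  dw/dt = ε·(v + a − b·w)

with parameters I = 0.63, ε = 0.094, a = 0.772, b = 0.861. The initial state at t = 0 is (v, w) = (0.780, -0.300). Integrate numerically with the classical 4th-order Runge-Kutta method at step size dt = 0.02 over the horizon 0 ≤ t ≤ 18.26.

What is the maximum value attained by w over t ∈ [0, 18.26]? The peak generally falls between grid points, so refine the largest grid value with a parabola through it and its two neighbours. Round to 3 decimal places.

max w = 1.514

t=0.000: state=(0.780, -0.300)
step 1 (dt=0.02): k1=(1.552, 0.170), k2=(1.556, 0.171), k3=(1.556, 0.171), k4=(1.560, 0.173); state += dt/6·(k1+2k2+2k3+k4)
t=0.020: state=(0.811, -0.297)
t=0.040: state=(0.842, -0.293)
t=0.060: state=(0.874, -0.290)
continuing one RK4 step at a time; state shown every 50 steps (Δt=1):
t=1.000: state=(1.885, -0.075)
t=2.000: state=(1.948, 0.176)
t=3.000: state=(1.870, 0.404)
t=4.000: state=(1.784, 0.608)
t=5.000: state=(1.697, 0.787)
t=6.000: state=(1.607, 0.945)
t=7.000: state=(1.514, 1.082)
t=8.000: state=(1.416, 1.200)
t=9.000: state=(1.311, 1.299)
t=10.000: state=(1.195, 1.381)
t=11.000: state=(1.057, 1.445)
t=12.000: state=(0.881, 1.491)
t=13.000: state=(0.617, 1.513)
t=14.000: state=(0.101, 1.500)
t=15.000: state=(-1.080, 1.414)
t=16.000: state=(-1.905, 1.228)
t=17.000: state=(-1.925, 1.028)
t=18.000: state=(-1.860, 0.847)
t=18.260: state=(-1.842, 0.803)
largest grid value and its neighbours: w(13.200)=1.51386, w(13.220)=1.51388, w(13.240)=1.51387
parabola through these three points peaks at t≈13.229 with w≈1.51388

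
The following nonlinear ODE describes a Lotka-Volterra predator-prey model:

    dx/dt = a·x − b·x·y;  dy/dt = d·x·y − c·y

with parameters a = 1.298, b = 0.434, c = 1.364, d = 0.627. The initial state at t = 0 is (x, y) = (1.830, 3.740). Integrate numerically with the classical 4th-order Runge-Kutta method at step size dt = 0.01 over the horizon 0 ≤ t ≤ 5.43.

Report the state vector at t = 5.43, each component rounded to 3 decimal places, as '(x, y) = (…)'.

t=0.000: state=(1.830, 3.740)
step 1 (dt=0.01): k1=(-0.595, -0.810), k2=(-0.591, -0.816), k3=(-0.591, -0.816), k4=(-0.587, -0.822); state += dt/6·(k1+2k2+2k3+k4)
t=0.010: state=(1.824, 3.732)
t=0.020: state=(1.818, 3.724)
t=0.030: state=(1.813, 3.715)
continuing one RK4 step at a time; state shown every 20 steps (Δt=0.2):
t=0.200: state=(1.728, 3.557)
t=0.400: state=(1.660, 3.348)
t=0.600: state=(1.625, 3.130)
t=0.800: state=(1.620, 2.919)
t=1.000: state=(1.644, 2.726)
t=1.200: state=(1.695, 2.558)
t=1.400: state=(1.771, 2.419)
t=1.600: state=(1.870, 2.313)
t=1.800: state=(1.990, 2.243)
t=2.000: state=(2.127, 2.210)
t=2.200: state=(2.276, 2.217)
t=2.400: state=(2.430, 2.266)
t=2.600: state=(2.578, 2.362)
t=2.800: state=(2.706, 2.505)
t=3.000: state=(2.801, 2.694)
t=3.200: state=(2.846, 2.924)
t=3.400: state=(2.831, 3.180)
t=3.600: state=(2.754, 3.438)
t=3.800: state=(2.622, 3.668)
t=4.000: state=(2.453, 3.839)
t=4.200: state=(2.268, 3.929)
t=4.400: state=(2.089, 3.930)
t=4.600: state=(1.932, 3.849)
t=4.800: state=(1.804, 3.702)
t=5.000: state=(1.709, 3.511)
t=5.200: state=(1.649, 3.298)
t=5.400: state=(1.621, 3.081)
t=5.430: state=(1.619, 3.049)

(x, y) = (1.619, 3.049)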